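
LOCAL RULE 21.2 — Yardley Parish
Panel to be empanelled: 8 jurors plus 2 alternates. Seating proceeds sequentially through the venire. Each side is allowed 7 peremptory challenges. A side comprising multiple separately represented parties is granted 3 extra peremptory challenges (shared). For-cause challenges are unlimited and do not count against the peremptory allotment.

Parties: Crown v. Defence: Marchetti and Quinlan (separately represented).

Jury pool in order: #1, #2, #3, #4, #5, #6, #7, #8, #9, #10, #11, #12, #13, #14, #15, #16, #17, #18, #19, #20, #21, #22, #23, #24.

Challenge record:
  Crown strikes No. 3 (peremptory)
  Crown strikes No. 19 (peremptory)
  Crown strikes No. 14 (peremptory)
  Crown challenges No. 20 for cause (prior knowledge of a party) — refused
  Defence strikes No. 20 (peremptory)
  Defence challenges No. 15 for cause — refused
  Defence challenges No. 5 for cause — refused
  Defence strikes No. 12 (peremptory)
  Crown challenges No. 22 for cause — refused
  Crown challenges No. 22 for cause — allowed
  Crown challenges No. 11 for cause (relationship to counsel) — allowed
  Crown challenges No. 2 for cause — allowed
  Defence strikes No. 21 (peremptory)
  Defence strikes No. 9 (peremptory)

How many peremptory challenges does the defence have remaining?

6

Defence allotment: 7 base + 3 multi-party = 10.
Defence peremptories used: #20, #12, #21, #9 — 4 (for-cause on #15, #5 don't count).
Remaining: 10 − 4 = 6.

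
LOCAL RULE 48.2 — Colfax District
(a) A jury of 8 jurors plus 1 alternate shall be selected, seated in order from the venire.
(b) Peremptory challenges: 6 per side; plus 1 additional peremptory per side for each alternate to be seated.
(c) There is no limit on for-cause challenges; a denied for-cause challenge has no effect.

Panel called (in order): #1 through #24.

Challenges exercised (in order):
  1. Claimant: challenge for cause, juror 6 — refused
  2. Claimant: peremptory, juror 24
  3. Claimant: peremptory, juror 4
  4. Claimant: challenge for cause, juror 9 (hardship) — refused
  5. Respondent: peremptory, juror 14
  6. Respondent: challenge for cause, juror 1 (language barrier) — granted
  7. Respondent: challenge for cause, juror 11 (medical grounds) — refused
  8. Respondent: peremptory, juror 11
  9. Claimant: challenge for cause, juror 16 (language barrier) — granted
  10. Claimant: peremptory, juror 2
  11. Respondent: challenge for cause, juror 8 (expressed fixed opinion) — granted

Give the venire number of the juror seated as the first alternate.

Removed: #1, #2, #4, #8, #11, #14, #16, #24. (#6, #9 stay — for-cause denied.)
Seating in order: seats 1–8 → #3, #5, #6, #7, #9, #10, #12, #13; alternates → #15.
So alternate 1 is #15.

15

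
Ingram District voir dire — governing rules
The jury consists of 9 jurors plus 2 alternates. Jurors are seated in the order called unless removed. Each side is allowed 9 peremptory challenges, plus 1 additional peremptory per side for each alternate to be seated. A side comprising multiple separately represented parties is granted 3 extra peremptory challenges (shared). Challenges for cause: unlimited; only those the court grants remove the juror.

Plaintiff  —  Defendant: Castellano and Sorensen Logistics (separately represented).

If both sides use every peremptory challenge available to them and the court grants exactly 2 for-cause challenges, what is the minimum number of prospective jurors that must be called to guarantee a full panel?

38

Seats to fill: 9 + 2 alternates = 11.
Peremptories — Plaintiff: 9 + 1×2 = 11; Defendant: 9 + 1×2 + 3 = 14; total 25.
For-cause removals: 2.
Minimum venire: 11 + 25 + 2 = 38.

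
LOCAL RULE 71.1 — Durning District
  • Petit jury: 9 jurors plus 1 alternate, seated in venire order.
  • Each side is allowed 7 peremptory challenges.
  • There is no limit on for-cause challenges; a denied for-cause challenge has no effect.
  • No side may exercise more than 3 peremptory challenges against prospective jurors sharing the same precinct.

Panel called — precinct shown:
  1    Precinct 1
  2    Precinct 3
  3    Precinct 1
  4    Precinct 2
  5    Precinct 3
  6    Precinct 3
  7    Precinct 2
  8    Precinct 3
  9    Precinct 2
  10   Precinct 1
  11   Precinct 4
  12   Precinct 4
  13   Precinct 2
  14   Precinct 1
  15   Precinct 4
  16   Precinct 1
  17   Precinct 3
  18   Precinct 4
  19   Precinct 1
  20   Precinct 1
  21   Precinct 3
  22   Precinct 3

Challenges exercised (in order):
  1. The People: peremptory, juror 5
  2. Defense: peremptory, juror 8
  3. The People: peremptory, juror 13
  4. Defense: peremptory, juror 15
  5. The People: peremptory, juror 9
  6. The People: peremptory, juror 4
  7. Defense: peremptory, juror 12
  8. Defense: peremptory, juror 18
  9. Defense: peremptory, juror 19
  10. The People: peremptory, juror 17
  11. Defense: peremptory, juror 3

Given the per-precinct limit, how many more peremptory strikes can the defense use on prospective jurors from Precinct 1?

Defense peremptories so far: #8, #15, #12, #18, #19, #3 — 6 of 7 used, 1 left overall.
Against Precinct 1: #19, #3 — 2 used; per-precinct cap 3 leaves 1.
Binding limit: min(1, 1) = 1.

1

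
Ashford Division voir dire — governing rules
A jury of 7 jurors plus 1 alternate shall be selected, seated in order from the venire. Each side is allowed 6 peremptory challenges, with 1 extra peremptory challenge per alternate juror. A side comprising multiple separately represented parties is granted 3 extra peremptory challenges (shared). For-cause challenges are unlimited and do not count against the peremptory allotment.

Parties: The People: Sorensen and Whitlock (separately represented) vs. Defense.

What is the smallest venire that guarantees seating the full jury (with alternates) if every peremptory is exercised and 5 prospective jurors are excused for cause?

30

Seats to fill: 7 + 1 alternates = 8.
Peremptories — The People: 6 + 1×1 + 3 = 10; Defense: 6 + 1×1 = 7; total 17.
For-cause removals: 5.
Minimum venire: 8 + 17 + 5 = 30.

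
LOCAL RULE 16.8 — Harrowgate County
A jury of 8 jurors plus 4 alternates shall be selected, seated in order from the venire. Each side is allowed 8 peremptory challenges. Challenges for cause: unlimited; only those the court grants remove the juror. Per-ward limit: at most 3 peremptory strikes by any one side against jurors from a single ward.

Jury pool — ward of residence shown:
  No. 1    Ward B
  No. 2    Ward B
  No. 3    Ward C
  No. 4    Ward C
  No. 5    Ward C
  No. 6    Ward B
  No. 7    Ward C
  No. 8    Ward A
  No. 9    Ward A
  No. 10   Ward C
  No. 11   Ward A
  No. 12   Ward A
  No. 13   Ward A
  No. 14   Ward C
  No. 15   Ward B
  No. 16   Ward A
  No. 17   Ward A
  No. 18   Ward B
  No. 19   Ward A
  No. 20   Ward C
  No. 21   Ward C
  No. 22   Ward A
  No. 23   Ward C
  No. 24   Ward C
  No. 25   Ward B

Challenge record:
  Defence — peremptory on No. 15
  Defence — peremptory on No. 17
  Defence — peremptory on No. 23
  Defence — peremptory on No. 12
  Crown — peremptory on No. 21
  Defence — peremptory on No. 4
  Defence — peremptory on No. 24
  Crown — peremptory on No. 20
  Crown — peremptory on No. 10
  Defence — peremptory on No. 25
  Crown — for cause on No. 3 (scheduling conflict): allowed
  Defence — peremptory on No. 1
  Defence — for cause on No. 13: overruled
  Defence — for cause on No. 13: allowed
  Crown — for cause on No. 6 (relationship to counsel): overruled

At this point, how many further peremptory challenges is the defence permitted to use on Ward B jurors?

0

Defence peremptories so far: #15, #17, #23, #12, #4, #24, #25, #1 — 8 of 8 used, 0 left overall.
Against Ward B: #15, #25, #1 — 3 used; per-ward cap 3 leaves 0.
Binding limit: min(0, 0) = 0.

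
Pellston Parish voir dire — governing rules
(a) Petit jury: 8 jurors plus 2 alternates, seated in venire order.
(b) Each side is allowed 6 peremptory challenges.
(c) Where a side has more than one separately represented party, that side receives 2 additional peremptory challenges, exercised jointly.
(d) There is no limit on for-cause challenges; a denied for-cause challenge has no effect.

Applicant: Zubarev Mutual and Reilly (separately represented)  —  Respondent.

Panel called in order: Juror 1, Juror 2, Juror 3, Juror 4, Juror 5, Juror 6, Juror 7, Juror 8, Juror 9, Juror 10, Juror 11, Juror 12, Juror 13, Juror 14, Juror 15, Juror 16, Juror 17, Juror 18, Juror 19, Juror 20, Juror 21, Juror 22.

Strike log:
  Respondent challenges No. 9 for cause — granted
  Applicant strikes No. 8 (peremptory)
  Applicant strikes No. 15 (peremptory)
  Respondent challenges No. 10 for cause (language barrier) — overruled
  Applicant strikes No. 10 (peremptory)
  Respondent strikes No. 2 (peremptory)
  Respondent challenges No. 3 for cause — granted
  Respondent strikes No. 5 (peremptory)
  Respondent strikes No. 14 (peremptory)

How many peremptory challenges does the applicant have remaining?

5

Applicant allotment: 6 base + 2 multi-party = 8.
Applicant peremptories used: #8, #15, #10 — 3.
Remaining: 8 − 3 = 5.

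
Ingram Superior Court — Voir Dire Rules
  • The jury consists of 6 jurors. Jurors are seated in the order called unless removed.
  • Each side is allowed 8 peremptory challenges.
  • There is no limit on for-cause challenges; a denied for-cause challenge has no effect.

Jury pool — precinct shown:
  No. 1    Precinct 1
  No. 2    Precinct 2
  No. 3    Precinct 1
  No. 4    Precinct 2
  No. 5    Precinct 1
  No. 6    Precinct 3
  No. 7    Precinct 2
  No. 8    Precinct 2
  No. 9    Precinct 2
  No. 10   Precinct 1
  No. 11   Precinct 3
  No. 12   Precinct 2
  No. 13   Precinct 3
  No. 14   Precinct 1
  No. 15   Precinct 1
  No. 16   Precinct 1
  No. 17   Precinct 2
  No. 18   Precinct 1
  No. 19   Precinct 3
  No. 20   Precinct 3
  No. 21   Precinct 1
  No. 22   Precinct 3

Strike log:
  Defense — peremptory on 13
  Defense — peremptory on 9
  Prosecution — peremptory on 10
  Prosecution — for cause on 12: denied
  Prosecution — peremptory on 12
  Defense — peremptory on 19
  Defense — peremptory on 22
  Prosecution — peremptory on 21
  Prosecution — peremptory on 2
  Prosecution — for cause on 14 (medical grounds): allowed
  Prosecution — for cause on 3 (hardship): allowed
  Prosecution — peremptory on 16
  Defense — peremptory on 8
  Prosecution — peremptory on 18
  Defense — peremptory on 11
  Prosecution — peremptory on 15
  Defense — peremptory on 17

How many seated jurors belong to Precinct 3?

Removed: #2, #3, #8, #9, #10, #11, #12, #13, #14, #15, #16, #17, #18, #19, #21, #22.
Seated jurors 1–6: #1, #4, #5, #6, #7, #20.
Of those, in Precinct 3: #6, #20 → 2.

2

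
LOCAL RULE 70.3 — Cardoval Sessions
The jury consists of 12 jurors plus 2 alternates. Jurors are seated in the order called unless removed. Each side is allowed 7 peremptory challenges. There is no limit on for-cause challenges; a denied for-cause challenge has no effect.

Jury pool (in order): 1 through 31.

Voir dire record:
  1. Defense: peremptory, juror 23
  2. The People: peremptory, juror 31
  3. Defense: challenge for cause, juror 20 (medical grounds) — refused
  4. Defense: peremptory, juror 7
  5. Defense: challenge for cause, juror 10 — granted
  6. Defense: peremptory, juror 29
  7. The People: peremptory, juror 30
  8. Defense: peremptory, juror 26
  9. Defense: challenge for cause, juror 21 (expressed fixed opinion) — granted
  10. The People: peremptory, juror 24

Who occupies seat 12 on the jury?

14

Removed: #7, #10, #21, #23, #24, #26, #29, #30, #31. (#20 stays — for-cause denied.)
Seating in order: seats 1–12 → #1, #2, #3, #4, #5, #6, #8, #9, #11, #12, #13, #14; alternates → #15, #16.
So seat 12 is #14.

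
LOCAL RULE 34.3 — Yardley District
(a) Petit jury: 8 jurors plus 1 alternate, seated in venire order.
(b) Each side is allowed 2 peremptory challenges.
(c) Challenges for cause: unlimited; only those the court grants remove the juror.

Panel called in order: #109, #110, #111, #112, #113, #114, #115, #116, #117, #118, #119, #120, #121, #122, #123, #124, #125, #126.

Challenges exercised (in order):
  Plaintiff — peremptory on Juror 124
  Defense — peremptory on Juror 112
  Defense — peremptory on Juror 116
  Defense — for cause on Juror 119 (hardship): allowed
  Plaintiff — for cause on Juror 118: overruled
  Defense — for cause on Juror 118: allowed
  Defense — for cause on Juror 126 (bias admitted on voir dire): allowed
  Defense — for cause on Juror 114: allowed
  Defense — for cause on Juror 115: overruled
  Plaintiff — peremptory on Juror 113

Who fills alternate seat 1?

Removed: #112, #113, #114, #116, #118, #119, #124, #126. (#115 stays — for-cause denied.)
Seating in order: seats 1–8 → #109, #110, #111, #115, #117, #120, #121, #122; alternates → #123.
So alternate 1 is #123.

123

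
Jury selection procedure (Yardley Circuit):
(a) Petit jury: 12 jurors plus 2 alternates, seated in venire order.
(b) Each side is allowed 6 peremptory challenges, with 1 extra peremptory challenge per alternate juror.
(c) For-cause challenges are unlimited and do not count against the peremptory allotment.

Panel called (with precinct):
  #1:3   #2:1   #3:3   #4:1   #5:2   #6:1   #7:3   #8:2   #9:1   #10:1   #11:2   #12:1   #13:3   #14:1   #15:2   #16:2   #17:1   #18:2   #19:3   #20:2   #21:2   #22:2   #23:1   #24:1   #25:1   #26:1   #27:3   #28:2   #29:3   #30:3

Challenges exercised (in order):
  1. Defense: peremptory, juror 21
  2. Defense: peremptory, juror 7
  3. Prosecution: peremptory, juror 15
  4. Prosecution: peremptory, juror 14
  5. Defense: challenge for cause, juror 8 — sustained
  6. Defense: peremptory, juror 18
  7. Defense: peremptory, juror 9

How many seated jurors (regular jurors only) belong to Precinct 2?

Removed: #7, #8, #9, #14, #15, #18, #21.
Seated jurors 1–12: #1, #2, #3, #4, #5, #6, #10, #11, #12, #13, #16, #17 (alternates #19, #20 not counted).
Of those, in Precinct 2: #5, #11, #16 → 3.

3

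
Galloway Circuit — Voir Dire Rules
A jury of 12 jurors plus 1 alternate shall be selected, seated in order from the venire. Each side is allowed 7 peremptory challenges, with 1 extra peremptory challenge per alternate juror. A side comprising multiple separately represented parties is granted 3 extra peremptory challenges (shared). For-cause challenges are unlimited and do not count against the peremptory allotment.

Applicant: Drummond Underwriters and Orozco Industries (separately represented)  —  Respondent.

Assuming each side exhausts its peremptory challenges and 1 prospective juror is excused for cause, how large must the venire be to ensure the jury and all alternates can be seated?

Seats to fill: 12 + 1 alternates = 13.
Peremptories — Applicant: 7 + 1×1 + 3 = 11; Respondent: 7 + 1×1 = 8; total 19.
For-cause removals: 1.
Minimum venire: 13 + 19 + 1 = 33.

33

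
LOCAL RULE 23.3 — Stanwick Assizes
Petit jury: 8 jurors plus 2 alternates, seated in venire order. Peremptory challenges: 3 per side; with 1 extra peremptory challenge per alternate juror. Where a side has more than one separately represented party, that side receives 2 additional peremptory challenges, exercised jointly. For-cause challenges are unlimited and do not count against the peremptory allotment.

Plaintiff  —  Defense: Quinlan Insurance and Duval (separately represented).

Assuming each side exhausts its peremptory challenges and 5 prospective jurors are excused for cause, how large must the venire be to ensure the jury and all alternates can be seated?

27

Seats to fill: 8 + 2 alternates = 10.
Peremptories — Plaintiff: 3 + 1×2 = 5; Defense: 3 + 1×2 + 2 = 7; total 12.
For-cause removals: 5.
Minimum venire: 10 + 12 + 5 = 27.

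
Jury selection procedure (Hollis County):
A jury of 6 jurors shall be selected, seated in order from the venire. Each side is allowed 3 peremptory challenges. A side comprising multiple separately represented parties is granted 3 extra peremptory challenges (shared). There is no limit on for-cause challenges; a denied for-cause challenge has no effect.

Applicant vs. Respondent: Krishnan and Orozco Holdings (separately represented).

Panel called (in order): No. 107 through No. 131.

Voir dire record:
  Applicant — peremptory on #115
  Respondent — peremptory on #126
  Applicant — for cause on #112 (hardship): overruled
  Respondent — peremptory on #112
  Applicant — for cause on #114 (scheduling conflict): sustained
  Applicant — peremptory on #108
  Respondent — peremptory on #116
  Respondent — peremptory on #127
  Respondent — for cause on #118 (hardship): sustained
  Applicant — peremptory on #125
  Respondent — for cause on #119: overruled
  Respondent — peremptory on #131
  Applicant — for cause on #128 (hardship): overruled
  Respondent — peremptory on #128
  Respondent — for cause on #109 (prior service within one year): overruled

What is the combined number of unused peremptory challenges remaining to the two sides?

0

Applicant allotment: 3. Respondent allotment: 3 base + 3 multi-party = 6.
Applicant peremptories used: #115, #108, #125 — 3 (for-cause on #112, #114, #128 don't count).
Respondent peremptories used: #126, #112, #116, #127, #131, #128 — 6 (for-cause on #118, #119, #109 don't count).
Remaining: (3 − 3) + (6 − 6) = 0.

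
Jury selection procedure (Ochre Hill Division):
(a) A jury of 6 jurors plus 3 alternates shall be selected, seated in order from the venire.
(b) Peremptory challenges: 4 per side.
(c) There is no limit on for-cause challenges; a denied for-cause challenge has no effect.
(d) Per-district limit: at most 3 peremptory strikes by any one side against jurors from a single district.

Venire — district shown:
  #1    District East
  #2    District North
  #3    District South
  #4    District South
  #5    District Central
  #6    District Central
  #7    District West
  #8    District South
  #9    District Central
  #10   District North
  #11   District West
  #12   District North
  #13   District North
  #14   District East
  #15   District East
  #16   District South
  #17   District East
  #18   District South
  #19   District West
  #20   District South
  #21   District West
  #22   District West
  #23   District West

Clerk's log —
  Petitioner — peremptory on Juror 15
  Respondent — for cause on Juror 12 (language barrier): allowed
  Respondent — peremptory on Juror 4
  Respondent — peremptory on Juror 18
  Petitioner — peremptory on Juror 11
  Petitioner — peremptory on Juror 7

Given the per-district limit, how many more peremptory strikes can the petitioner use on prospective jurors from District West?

1

Petitioner peremptories so far: #15, #11, #7 — 3 of 4 used, 1 left overall.
Against District West: #11, #7 — 2 used; per-district cap 3 leaves 1.
Binding limit: min(1, 1) = 1.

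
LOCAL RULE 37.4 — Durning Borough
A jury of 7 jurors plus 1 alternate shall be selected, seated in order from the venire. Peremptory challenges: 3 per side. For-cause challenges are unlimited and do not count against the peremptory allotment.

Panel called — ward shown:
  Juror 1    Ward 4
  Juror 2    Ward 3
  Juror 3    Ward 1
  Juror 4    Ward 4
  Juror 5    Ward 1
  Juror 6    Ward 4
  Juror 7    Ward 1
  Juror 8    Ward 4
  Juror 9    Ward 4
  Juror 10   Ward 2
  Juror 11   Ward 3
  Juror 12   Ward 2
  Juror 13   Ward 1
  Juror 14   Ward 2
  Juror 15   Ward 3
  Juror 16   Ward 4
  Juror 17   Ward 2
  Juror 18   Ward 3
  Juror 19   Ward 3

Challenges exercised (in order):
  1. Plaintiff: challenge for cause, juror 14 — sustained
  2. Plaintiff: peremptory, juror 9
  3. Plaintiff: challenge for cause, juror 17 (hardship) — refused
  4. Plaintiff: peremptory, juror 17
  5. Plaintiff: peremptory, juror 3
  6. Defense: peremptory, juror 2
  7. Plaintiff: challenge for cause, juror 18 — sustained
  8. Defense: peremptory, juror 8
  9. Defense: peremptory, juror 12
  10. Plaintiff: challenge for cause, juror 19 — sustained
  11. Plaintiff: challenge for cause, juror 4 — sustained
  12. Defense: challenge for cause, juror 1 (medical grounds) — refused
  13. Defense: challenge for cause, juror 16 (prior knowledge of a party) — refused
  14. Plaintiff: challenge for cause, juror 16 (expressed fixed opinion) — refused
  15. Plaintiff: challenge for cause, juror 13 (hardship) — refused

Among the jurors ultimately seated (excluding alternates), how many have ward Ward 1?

Removed: #2, #3, #4, #8, #9, #12, #14, #17, #18, #19.
Seated jurors 1–7: #1, #5, #6, #7, #10, #11, #13 (alternates #15 not counted).
Of those, in Ward 1: #5, #7, #13 → 3.

3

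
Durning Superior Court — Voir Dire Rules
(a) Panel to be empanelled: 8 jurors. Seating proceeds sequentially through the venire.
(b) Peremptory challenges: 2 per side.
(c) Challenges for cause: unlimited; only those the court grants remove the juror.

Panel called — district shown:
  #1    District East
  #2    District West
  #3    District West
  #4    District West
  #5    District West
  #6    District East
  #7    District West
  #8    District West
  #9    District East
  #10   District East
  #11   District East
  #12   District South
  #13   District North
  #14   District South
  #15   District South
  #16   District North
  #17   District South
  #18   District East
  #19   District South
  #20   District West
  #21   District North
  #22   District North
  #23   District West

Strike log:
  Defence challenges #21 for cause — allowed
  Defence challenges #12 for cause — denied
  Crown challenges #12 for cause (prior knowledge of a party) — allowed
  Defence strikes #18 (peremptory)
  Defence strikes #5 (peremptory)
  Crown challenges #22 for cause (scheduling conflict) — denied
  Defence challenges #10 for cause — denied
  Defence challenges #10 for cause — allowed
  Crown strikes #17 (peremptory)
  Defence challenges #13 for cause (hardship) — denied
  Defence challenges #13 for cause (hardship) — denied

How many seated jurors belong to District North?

0

Removed: #5, #10, #12, #17, #18, #21.
Seated jurors 1–8: #1, #2, #3, #4, #6, #7, #8, #9.
None of those are in District North → 0.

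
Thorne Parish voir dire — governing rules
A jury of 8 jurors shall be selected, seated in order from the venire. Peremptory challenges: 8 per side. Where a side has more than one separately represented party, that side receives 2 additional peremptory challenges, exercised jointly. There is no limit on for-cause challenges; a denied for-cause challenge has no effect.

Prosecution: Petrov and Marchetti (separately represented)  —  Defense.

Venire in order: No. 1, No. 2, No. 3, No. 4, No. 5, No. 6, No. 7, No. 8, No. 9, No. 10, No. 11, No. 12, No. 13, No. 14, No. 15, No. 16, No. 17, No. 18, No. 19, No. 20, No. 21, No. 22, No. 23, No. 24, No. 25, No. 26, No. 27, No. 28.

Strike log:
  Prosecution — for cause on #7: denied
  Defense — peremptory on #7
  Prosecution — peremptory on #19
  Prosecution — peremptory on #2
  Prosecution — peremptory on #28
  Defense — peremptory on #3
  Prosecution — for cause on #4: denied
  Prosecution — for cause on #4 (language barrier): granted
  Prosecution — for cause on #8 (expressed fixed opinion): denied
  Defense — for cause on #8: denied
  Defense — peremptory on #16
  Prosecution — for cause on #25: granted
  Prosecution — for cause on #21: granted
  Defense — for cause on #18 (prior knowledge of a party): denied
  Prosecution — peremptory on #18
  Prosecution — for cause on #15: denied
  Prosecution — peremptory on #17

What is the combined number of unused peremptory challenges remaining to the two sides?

10

Prosecution allotment: 8 base + 2 multi-party = 10. Defense allotment: 8.
Prosecution peremptories used: #19, #2, #28, #18, #17 — 5 (for-cause on #7, #4, #4, #8, #25, #21, #15 don't count).
Defense peremptories used: #7, #3, #16 — 3 (for-cause on #8, #18 don't count).
Remaining: (10 − 5) + (8 − 3) = 10.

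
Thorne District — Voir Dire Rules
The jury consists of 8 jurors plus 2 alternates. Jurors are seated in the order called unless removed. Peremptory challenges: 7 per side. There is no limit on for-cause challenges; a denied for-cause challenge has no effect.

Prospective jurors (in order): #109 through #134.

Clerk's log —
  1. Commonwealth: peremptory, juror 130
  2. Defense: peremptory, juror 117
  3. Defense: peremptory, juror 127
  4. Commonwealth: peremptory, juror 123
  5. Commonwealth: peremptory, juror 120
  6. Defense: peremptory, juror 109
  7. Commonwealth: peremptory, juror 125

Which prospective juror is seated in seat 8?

Removed: #109, #117, #120, #123, #125, #127, #130.
Seating in order: seats 1–8 → #110, #111, #112, #113, #114, #115, #116, #118; alternates → #119, #121.
So seat 8 is #118.

118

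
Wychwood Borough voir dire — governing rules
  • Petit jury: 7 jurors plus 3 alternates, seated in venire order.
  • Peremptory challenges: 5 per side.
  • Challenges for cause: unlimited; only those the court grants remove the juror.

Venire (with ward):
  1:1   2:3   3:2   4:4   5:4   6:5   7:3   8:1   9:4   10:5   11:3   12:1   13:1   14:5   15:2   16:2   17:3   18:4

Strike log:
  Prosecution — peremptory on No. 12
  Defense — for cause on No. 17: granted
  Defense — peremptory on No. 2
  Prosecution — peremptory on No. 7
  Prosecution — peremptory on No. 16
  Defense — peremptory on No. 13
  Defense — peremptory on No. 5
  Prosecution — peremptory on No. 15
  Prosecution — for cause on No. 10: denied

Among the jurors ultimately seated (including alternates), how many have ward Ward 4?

Removed: #2, #5, #7, #12, #13, #15, #16, #17.
Seated (10 incl. alternates): #1, #3, #4, #6, #8, #9, #10, #11, #14, #18.
Of those, in Ward 4: #4, #9, #18 → 3.

3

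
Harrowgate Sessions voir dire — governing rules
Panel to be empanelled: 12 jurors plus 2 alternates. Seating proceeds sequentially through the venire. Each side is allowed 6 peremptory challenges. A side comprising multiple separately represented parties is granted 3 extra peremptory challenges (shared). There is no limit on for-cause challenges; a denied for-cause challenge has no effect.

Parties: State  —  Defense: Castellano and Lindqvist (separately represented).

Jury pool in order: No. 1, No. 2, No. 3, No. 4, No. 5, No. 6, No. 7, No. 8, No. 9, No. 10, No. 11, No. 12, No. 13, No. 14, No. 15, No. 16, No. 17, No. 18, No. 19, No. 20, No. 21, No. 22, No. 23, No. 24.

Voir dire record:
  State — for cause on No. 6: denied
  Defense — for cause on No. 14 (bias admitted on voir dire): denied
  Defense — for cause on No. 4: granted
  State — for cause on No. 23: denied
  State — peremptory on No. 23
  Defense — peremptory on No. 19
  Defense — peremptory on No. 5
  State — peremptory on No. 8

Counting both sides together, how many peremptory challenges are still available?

State allotment: 6. Defense allotment: 6 base + 3 multi-party = 9.
State peremptories used: #23, #8 — 2 (for-cause on #6, #23 don't count).
Defense peremptories used: #19, #5 — 2 (for-cause on #14, #4 don't count).
Remaining: (6 − 2) + (9 − 2) = 11.

11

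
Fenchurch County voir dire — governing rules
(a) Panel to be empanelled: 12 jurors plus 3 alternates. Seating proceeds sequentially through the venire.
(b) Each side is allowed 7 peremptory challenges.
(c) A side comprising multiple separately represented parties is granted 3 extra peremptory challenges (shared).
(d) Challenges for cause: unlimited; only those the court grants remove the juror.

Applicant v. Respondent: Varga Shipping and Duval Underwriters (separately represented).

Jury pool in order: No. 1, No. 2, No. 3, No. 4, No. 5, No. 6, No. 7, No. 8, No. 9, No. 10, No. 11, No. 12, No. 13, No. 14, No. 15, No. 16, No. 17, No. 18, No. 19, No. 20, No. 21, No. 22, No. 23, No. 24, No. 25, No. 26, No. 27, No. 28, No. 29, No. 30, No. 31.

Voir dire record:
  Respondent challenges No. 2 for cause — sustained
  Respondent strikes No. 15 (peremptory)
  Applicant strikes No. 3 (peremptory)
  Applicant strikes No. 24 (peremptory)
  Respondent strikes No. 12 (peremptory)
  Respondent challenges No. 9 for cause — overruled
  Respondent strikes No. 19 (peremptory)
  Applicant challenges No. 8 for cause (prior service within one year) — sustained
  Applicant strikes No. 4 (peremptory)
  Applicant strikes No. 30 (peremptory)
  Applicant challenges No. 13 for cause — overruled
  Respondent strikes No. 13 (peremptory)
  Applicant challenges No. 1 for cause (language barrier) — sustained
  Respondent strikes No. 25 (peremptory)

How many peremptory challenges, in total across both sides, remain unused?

Applicant allotment: 7. Respondent allotment: 7 base + 3 multi-party = 10.
Applicant peremptories used: #3, #24, #4, #30 — 4 (for-cause on #8, #13, #1 don't count).
Respondent peremptories used: #15, #12, #19, #13, #25 — 5 (for-cause on #2, #9 don't count).
Remaining: (7 − 4) + (10 − 5) = 8.

8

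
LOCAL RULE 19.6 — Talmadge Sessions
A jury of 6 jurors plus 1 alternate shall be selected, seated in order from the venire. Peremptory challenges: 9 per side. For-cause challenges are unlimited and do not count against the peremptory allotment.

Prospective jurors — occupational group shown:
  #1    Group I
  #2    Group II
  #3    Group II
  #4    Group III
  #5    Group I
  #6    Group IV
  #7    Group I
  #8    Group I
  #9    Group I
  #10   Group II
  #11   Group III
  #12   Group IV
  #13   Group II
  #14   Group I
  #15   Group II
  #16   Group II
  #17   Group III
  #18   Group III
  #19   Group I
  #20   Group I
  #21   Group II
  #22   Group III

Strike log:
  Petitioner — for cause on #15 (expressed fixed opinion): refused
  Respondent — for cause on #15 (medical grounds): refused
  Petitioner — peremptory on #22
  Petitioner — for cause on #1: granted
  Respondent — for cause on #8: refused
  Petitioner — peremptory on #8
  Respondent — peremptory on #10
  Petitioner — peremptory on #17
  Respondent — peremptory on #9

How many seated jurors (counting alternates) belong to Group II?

2

Removed: #1, #8, #9, #10, #17, #22.
Seated (7 incl. alternates): #2, #3, #4, #5, #6, #7, #11.
Of those, in Group II: #2, #3 → 2.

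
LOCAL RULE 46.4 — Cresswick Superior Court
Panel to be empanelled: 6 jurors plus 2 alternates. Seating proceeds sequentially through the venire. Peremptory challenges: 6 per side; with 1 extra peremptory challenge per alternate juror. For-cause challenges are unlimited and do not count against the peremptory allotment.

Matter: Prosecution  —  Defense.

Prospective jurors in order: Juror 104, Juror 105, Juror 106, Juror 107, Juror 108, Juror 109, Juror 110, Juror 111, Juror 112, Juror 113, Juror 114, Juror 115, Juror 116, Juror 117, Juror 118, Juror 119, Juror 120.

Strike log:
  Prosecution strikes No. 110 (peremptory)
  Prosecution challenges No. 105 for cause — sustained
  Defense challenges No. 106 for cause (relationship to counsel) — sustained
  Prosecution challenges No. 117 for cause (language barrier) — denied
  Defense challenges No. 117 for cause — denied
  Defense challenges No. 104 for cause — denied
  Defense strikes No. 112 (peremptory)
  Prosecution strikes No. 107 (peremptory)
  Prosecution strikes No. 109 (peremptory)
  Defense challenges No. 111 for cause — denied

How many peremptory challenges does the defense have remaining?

Defense allotment: 6 base + 1 × 2 alternates = 8.
Defense peremptories used: #112 — 1 (for-cause on #106, #117, #104, #111 don't count).
Remaining: 8 − 1 = 7.

7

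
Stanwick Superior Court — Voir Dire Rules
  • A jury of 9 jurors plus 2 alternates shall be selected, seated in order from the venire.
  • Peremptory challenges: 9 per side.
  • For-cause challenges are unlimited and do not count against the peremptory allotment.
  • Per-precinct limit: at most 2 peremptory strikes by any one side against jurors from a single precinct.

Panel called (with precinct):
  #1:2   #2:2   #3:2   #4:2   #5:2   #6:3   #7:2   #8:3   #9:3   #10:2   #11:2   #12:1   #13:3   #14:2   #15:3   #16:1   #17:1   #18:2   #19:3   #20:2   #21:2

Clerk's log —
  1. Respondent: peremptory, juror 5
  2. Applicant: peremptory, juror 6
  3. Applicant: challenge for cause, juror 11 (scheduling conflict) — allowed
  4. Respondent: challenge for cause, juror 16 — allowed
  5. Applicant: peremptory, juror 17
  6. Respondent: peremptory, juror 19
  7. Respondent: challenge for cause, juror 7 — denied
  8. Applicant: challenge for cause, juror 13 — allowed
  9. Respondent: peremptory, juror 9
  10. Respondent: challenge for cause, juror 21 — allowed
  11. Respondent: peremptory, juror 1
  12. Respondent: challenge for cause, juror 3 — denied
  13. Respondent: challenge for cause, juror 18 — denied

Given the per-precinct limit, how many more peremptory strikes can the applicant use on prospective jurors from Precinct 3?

Applicant peremptories so far: #6, #17 — 2 of 9 used, 7 left overall.
Against Precinct 3: #6 — 1 used; per-precinct cap 2 leaves 1.
Binding limit: min(7, 1) = 1.

1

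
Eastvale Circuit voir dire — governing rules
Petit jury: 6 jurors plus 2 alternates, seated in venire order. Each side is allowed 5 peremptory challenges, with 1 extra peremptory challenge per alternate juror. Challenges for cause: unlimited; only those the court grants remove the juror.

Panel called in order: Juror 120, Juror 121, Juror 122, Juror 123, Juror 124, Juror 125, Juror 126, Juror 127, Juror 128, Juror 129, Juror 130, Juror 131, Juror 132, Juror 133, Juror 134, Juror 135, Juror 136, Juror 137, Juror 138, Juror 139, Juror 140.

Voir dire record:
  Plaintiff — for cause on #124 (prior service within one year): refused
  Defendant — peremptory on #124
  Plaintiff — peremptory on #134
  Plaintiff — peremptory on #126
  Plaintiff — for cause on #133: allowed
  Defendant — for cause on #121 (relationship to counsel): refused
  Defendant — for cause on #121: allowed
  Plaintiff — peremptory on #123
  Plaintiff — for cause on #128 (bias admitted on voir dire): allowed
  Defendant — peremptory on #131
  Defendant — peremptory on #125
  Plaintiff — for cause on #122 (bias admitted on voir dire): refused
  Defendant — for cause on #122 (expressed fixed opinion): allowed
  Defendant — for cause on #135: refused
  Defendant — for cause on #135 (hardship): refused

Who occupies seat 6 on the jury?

Removed: #121, #122, #123, #124, #125, #126, #128, #131, #133, #134. (#135 stays — for-cause denied.)
Filling seats in venire order through position 6: #120, #127, #129, #130, #132, #135.
So seat 6 is #135.

135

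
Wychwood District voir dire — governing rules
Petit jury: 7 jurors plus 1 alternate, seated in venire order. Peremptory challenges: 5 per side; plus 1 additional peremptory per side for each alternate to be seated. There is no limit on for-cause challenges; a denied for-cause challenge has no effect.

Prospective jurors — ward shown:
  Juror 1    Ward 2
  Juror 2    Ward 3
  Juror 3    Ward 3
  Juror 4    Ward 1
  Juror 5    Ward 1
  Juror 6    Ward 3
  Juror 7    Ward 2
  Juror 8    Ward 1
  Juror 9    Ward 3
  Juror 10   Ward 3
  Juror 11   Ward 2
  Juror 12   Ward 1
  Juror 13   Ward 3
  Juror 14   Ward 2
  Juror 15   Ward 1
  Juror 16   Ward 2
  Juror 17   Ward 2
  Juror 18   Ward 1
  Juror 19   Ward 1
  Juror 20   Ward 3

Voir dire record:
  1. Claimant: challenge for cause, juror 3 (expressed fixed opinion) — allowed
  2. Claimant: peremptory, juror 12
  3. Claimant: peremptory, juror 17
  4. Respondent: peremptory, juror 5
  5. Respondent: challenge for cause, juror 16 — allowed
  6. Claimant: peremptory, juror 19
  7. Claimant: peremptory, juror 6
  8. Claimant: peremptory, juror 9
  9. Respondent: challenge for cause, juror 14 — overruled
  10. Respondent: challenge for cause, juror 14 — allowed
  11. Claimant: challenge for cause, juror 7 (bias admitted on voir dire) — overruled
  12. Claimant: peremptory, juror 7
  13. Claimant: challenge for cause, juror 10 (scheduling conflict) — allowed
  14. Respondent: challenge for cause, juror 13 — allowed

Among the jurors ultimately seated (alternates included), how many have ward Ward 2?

Removed: #3, #5, #6, #7, #9, #10, #12, #13, #14, #16, #17, #19.
Seated (8 incl. alternates): #1, #2, #4, #8, #11, #15, #18, #20.
Of those, in Ward 2: #1, #11 → 2.

2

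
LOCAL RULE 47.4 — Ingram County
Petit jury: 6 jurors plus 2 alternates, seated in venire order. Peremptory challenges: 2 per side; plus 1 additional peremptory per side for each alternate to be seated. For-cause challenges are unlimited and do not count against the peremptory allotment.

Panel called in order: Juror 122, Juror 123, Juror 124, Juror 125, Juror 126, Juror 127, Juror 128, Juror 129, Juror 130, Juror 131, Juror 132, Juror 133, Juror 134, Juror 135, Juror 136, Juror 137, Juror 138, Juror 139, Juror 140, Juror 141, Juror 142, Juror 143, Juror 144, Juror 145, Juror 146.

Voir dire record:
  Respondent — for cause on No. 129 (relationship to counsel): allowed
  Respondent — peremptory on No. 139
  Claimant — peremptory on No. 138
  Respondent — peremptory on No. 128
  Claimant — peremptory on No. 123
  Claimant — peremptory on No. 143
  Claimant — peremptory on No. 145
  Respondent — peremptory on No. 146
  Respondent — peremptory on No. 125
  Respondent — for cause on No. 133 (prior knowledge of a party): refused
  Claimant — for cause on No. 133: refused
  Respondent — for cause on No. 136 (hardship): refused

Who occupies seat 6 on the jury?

Removed: #123, #125, #128, #129, #138, #139, #143, #145, #146. (#133, #136 stay — for-cause denied.)
Seating in order: seats 1–6 → #122, #124, #126, #127, #130, #131; alternates → #132, #133.
So seat 6 is #131.

131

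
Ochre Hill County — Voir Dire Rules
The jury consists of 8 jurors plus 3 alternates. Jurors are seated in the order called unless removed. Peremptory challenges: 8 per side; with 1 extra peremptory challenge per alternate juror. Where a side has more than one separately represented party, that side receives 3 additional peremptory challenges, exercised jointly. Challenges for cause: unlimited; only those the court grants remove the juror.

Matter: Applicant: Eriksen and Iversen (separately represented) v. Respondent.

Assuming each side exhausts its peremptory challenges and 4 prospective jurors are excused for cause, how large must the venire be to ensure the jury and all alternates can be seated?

40

Seats to fill: 8 + 3 alternates = 11.
Peremptories — Applicant: 8 + 1×3 + 3 = 14; Respondent: 8 + 1×3 = 11; total 25.
For-cause removals: 4.
Minimum venire: 11 + 25 + 4 = 40.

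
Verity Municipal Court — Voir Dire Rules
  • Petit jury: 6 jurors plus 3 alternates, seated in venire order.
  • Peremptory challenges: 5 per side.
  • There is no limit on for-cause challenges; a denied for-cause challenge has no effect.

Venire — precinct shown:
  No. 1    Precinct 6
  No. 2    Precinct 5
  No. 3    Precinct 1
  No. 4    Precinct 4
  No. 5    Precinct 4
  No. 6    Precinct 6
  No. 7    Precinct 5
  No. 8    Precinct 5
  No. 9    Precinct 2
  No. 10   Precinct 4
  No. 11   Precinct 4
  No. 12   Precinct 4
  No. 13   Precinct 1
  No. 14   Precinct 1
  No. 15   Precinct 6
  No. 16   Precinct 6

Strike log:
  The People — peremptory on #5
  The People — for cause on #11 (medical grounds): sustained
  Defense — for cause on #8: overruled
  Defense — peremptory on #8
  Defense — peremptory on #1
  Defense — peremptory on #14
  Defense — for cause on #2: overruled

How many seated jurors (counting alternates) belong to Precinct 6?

Removed: #1, #5, #8, #11, #14.
Seated (9 incl. alternates): #2, #3, #4, #6, #7, #9, #10, #12, #13.
Of those, in Precinct 6: #6 → 1.

1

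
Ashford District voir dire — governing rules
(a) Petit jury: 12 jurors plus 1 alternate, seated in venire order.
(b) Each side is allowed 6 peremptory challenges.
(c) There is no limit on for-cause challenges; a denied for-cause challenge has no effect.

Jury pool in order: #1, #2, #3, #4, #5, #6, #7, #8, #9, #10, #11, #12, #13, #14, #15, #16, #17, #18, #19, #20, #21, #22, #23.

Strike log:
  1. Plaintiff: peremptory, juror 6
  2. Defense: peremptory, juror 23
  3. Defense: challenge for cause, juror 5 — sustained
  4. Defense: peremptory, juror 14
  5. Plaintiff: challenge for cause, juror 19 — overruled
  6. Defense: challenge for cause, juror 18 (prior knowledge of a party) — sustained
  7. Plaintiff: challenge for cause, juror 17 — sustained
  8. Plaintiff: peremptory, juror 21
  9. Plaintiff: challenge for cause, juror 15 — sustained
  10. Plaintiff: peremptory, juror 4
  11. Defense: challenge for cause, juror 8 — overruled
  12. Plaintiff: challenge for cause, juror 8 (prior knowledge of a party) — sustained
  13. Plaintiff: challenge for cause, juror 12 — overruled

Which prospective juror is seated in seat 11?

Removed: #4, #5, #6, #8, #14, #15, #17, #18, #21, #23. (#12, #19 stay — for-cause denied.)
Filling seats in venire order through position 11: #1, #2, #3, #7, #9, #10, #11, #12, #13, #16, #19.
So seat 11 is #19.

19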